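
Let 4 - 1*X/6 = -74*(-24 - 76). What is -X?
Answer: 44376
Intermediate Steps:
X = -44376 (X = 24 - (-444)*(-24 - 76) = 24 - (-444)*(-100) = 24 - 6*7400 = 24 - 44400 = -44376)
-X = -1*(-44376) = 44376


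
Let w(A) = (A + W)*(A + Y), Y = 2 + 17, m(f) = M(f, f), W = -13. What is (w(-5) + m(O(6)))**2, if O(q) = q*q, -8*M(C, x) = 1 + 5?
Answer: 1022121/16 ≈ 63883.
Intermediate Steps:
M(C, x) = -3/4 (M(C, x) = -(1 + 5)/8 = -1/8*6 = -3/4)
O(q) = q**2
m(f) = -3/4
Y = 19
w(A) = (-13 + A)*(19 + A) (w(A) = (A - 13)*(A + 19) = (-13 + A)*(19 + A))
(w(-5) + m(O(6)))**2 = ((-247 + (-5)**2 + 6*(-5)) - 3/4)**2 = ((-247 + 25 - 30) - 3/4)**2 = (-252 - 3/4)**2 = (-1011/4)**2 = 1022121/16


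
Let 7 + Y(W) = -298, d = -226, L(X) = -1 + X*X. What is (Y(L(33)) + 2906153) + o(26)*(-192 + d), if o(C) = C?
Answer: 2894980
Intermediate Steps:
L(X) = -1 + X²
Y(W) = -305 (Y(W) = -7 - 298 = -305)
(Y(L(33)) + 2906153) + o(26)*(-192 + d) = (-305 + 2906153) + 26*(-192 - 226) = 2905848 + 26*(-418) = 2905848 - 10868 = 2894980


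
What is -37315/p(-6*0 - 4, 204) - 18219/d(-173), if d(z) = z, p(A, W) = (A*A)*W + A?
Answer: 10587689/112796 ≈ 93.866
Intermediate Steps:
p(A, W) = A + W*A² (p(A, W) = A²*W + A = W*A² + A = A + W*A²)
-37315/p(-6*0 - 4, 204) - 18219/d(-173) = -37315*1/((1 + (-6*0 - 4)*204)*(-6*0 - 4)) - 18219/(-173) = -37315*1/((0 - 4)*(1 + (0 - 4)*204)) - 18219*(-1/173) = -37315*(-1/(4*(1 - 4*204))) + 18219/173 = -37315*(-1/(4*(1 - 816))) + 18219/173 = -37315/((-4*(-815))) + 18219/173 = -37315/3260 + 18219/173 = -37315*1/3260 + 18219/173 = -7463/652 + 18219/173 = 10587689/112796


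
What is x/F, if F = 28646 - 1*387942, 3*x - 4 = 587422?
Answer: -41959/76992 ≈ -0.54498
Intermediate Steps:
x = 587426/3 (x = 4/3 + (1/3)*587422 = 4/3 + 587422/3 = 587426/3 ≈ 1.9581e+5)
F = -359296 (F = 28646 - 387942 = -359296)
x/F = (587426/3)/(-359296) = (587426/3)*(-1/359296) = -41959/76992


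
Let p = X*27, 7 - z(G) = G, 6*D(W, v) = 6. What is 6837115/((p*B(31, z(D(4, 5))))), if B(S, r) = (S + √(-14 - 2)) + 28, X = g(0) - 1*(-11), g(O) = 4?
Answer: 80677957/283257 - 5469692*I/283257 ≈ 284.82 - 19.31*I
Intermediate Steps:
D(W, v) = 1 (D(W, v) = (⅙)*6 = 1)
z(G) = 7 - G
X = 15 (X = 4 - 1*(-11) = 4 + 11 = 15)
p = 405 (p = 15*27 = 405)
B(S, r) = 28 + S + 4*I (B(S, r) = (S + √(-16)) + 28 = (S + 4*I) + 28 = 28 + S + 4*I)
6837115/((p*B(31, z(D(4, 5))))) = 6837115/((405*(28 + 31 + 4*I))) = 6837115/((405*(59 + 4*I))) = 6837115/(23895 + 1620*I) = 6837115*((23895 - 1620*I)/573595425) = 1367423*(23895 - 1620*I)/114719085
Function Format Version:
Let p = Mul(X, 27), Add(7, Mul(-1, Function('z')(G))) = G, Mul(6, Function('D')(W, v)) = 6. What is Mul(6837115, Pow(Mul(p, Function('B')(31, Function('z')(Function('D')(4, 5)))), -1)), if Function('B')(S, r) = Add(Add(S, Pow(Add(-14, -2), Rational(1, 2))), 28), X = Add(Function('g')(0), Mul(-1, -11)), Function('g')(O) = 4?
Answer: Add(Rational(80677957, 283257), Mul(Rational(-5469692, 283257), I)) ≈ Add(284.82, Mul(-19.310, I))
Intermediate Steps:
Function('D')(W, v) = 1 (Function('D')(W, v) = Mul(Rational(1, 6), 6) = 1)
Function('z')(G) = Add(7, Mul(-1, G))
X = 15 (X = Add(4, Mul(-1, -11)) = Add(4, 11) = 15)
p = 405 (p = Mul(15, 27) = 405)
Function('B')(S, r) = Add(28, S, Mul(4, I)) (Function('B')(S, r) = Add(Add(S, Pow(-16, Rational(1, 2))), 28) = Add(Add(S, Mul(4, I)), 28) = Add(28, S, Mul(4, I)))
Mul(6837115, Pow(Mul(p, Function('B')(31, Function('z')(Function('D')(4, 5)))), -1)) = Mul(6837115, Pow(Mul(405, Add(28, 31, Mul(4, I))), -1)) = Mul(6837115, Pow(Mul(405, Add(59, Mul(4, I))), -1)) = Mul(6837115, Pow(Add(23895, Mul(1620, I)), -1)) = Mul(6837115, Mul(Rational(1, 573595425), Add(23895, Mul(-1620, I)))) = Mul(Rational(1367423, 114719085), Add(23895, Mul(-1620, I)))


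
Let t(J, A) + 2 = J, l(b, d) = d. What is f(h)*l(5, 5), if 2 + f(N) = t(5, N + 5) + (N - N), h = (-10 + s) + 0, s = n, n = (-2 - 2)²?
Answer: 5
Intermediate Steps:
n = 16 (n = (-4)² = 16)
t(J, A) = -2 + J
s = 16
h = 6 (h = (-10 + 16) + 0 = 6 + 0 = 6)
f(N) = 1 (f(N) = -2 + ((-2 + 5) + (N - N)) = -2 + (3 + 0) = -2 + 3 = 1)
f(h)*l(5, 5) = 1*5 = 5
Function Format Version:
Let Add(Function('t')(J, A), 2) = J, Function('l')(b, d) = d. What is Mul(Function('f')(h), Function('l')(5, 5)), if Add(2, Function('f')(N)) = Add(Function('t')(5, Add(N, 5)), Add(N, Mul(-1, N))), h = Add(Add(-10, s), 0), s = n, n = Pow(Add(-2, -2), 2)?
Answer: 5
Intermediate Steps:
n = 16 (n = Pow(-4, 2) = 16)
Function('t')(J, A) = Add(-2, J)
s = 16
h = 6 (h = Add(Add(-10, 16), 0) = Add(6, 0) = 6)
Function('f')(N) = 1 (Function('f')(N) = Add(-2, Add(Add(-2, 5), Add(N, Mul(-1, N)))) = Add(-2, Add(3, 0)) = Add(-2, 3) = 1)
Mul(Function('f')(h), Function('l')(5, 5)) = Mul(1, 5) = 5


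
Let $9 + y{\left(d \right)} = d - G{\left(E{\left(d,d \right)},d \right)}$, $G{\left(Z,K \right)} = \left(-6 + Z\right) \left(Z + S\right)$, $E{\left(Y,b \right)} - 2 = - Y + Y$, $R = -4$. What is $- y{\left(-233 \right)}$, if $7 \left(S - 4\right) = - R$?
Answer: $\frac{1510}{7} \approx 215.71$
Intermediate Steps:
$S = \frac{32}{7}$ ($S = 4 + \frac{\left(-1\right) \left(-4\right)}{7} = 4 + \frac{1}{7} \cdot 4 = 4 + \frac{4}{7} = \frac{32}{7} \approx 4.5714$)
$E{\left(Y,b \right)} = 2$ ($E{\left(Y,b \right)} = 2 + \left(- Y + Y\right) = 2 + 0 = 2$)
$G{\left(Z,K \right)} = \left(-6 + Z\right) \left(\frac{32}{7} + Z\right)$ ($G{\left(Z,K \right)} = \left(-6 + Z\right) \left(Z + \frac{32}{7}\right) = \left(-6 + Z\right) \left(\frac{32}{7} + Z\right)$)
$y{\left(d \right)} = \frac{121}{7} + d$ ($y{\left(d \right)} = -9 - \left(- \frac{164}{7} - \frac{20}{7} - d\right) = -9 + \left(d - \left(- \frac{192}{7} + 4 - \frac{20}{7}\right)\right) = -9 + \left(d - - \frac{184}{7}\right) = -9 + \left(d + \frac{184}{7}\right) = -9 + \left(\frac{184}{7} + d\right) = \frac{121}{7} + d$)
$- y{\left(-233 \right)} = - (\frac{121}{7} - 233) = \left(-1\right) \left(- \frac{1510}{7}\right) = \frac{1510}{7}$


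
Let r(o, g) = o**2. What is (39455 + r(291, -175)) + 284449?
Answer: 408585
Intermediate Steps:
(39455 + r(291, -175)) + 284449 = (39455 + 291**2) + 284449 = (39455 + 84681) + 284449 = 124136 + 284449 = 408585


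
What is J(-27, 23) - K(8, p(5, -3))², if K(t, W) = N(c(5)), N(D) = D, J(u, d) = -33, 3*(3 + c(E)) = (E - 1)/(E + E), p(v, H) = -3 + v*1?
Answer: -9274/225 ≈ -41.218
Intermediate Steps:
p(v, H) = -3 + v
c(E) = -3 + (-1 + E)/(6*E) (c(E) = -3 + ((E - 1)/(E + E))/3 = -3 + ((-1 + E)/((2*E)))/3 = -3 + ((-1 + E)*(1/(2*E)))/3 = -3 + ((-1 + E)/(2*E))/3 = -3 + (-1 + E)/(6*E))
K(t, W) = -43/15 (K(t, W) = (⅙)*(-1 - 17*5)/5 = (⅙)*(⅕)*(-1 - 85) = (⅙)*(⅕)*(-86) = -43/15)
J(-27, 23) - K(8, p(5, -3))² = -33 - (-43/15)² = -33 - 1*1849/225 = -33 - 1849/225 = -9274/225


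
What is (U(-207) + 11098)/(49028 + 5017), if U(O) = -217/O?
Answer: 2297503/11187315 ≈ 0.20537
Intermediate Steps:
(U(-207) + 11098)/(49028 + 5017) = (-217/(-207) + 11098)/(49028 + 5017) = (-217*(-1/207) + 11098)/54045 = (217/207 + 11098)*(1/54045) = (2297503/207)*(1/54045) = 2297503/11187315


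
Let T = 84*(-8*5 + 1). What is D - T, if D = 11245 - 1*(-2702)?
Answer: 17223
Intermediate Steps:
D = 13947 (D = 11245 + 2702 = 13947)
T = -3276 (T = 84*(-40 + 1) = 84*(-39) = -3276)
D - T = 13947 - 1*(-3276) = 13947 + 3276 = 17223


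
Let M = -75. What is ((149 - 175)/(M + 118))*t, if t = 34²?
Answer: -30056/43 ≈ -698.98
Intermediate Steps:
t = 1156
((149 - 175)/(M + 118))*t = ((149 - 175)/(-75 + 118))*1156 = -26/43*1156 = -30056/43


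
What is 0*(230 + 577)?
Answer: 0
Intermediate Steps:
0*(230 + 577) = 0*807 = 0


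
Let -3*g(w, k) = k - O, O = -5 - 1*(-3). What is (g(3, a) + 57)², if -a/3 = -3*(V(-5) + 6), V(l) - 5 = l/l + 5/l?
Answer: 4900/9 ≈ 544.44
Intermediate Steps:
O = -2 (O = -5 + 3 = -2)
V(l) = 6 + 5/l (V(l) = 5 + (l/l + 5/l) = 5 + (1 + 5/l) = 6 + 5/l)
a = 99 (a = -(-9)*((6 + 5/(-5)) + 6) = -(-9)*((6 + 5*(-⅕)) + 6) = -(-9)*((6 - 1) + 6) = -(-9)*(5 + 6) = -(-9)*11 = -3*(-33) = 99)
g(w, k) = -⅔ - k/3 (g(w, k) = -(k - 1*(-2))/3 = -(k + 2)/3 = -(2 + k)/3 = -⅔ - k/3)
(g(3, a) + 57)² = ((-⅔ - ⅓*99) + 57)² = ((-⅔ - 33) + 57)² = (-101/3 + 57)² = (70/3)² = 4900/9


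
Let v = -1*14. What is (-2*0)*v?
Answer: 0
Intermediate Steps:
v = -14
(-2*0)*v = -2*0*(-14) = 0*(-14) = 0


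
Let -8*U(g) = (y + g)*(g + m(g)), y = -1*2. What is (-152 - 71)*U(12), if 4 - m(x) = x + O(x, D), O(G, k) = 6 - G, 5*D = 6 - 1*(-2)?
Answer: 5575/2 ≈ 2787.5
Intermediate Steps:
D = 8/5 (D = (6 - 1*(-2))/5 = (6 + 2)/5 = (1/5)*8 = 8/5 ≈ 1.6000)
y = -2
m(x) = -2 (m(x) = 4 - (x + (6 - x)) = 4 - 1*6 = 4 - 6 = -2)
U(g) = -(-2 + g)**2/8 (U(g) = -(-2 + g)*(g - 2)/8 = -(-2 + g)*(-2 + g)/8 = -(-2 + g)**2/8)
(-152 - 71)*U(12) = (-152 - 71)*(-1/2 + (1/2)*12 - 1/8*12**2) = -223*(-1/2 + 6 - 1/8*144) = -223*(-1/2 + 6 - 18) = -223*(-25/2) = 5575/2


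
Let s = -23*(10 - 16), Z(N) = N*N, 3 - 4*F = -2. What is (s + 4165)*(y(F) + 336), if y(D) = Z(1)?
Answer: 1450111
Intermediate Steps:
F = 5/4 (F = ¾ - ¼*(-2) = ¾ + ½ = 5/4 ≈ 1.2500)
Z(N) = N²
y(D) = 1 (y(D) = 1² = 1)
s = 138 (s = -23*(-6) = 138)
(s + 4165)*(y(F) + 336) = (138 + 4165)*(1 + 336) = 4303*337 = 1450111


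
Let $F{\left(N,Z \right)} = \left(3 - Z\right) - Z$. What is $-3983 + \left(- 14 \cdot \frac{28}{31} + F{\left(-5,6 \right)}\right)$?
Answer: $- \frac{124144}{31} \approx -4004.6$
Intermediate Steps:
$F{\left(N,Z \right)} = 3 - 2 Z$
$-3983 + \left(- 14 \cdot \frac{28}{31} + F{\left(-5,6 \right)}\right) = -3983 + \left(- 14 \cdot \frac{28}{31} + \left(3 - 12\right)\right) = -3983 + \left(- 14 \cdot 28 \cdot \frac{1}{31} + \left(3 - 12\right)\right) = -3983 - \frac{671}{31} = - \frac{124144}{31}$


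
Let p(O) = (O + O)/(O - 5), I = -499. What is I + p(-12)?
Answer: -8459/17 ≈ -497.59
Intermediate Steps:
p(O) = 2*O/(-5 + O) (p(O) = (2*O)/(-5 + O) = 2*O/(-5 + O))
I + p(-12) = -499 + 2*(-12)/(-5 - 12) = -499 + 2*(-12)/(-17) = -499 + 2*(-12)*(-1/17) = -499 + 24/17 = -8459/17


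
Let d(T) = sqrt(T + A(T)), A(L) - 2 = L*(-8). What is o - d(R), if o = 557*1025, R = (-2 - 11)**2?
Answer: 570925 - I*sqrt(1181) ≈ 5.7093e+5 - 34.366*I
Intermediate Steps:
A(L) = 2 - 8*L (A(L) = 2 + L*(-8) = 2 - 8*L)
R = 169 (R = (-13)**2 = 169)
d(T) = sqrt(2 - 7*T) (d(T) = sqrt(T + (2 - 8*T)) = sqrt(2 - 7*T))
o = 570925
o - d(R) = 570925 - sqrt(2 - 7*169) = 570925 - sqrt(2 - 1183) = 570925 - sqrt(-1181) = 570925 - I*sqrt(1181)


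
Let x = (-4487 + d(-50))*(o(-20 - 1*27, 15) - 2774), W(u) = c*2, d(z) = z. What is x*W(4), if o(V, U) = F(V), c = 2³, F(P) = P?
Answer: 204782032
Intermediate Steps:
c = 8
W(u) = 16 (W(u) = 8*2 = 16)
o(V, U) = V
x = 12798877 (x = (-4487 - 50)*((-20 - 1*27) - 2774) = -4537*((-20 - 27) - 2774) = -4537*(-47 - 2774) = -4537*(-2821) = 12798877)
x*W(4) = 12798877*16 = 204782032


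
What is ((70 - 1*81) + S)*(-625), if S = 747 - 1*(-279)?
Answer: -634375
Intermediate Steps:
S = 1026 (S = 747 + 279 = 1026)
((70 - 1*81) + S)*(-625) = ((70 - 1*81) + 1026)*(-625) = ((70 - 81) + 1026)*(-625) = (-11 + 1026)*(-625) = 1015*(-625) = -634375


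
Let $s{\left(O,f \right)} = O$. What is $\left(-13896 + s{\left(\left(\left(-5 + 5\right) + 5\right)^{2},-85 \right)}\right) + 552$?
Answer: $-13319$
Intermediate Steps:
$\left(-13896 + s{\left(\left(\left(-5 + 5\right) + 5\right)^{2},-85 \right)}\right) + 552 = \left(-13896 + \left(\left(-5 + 5\right) + 5\right)^{2}\right) + 552 = \left(-13896 + \left(0 + 5\right)^{2}\right) + 552 = \left(-13896 + 5^{2}\right) + 552 = \left(-13896 + 25\right) + 552 = -13871 + 552 = -13319$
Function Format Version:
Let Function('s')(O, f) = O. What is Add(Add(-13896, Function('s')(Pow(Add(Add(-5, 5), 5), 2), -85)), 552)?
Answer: -13319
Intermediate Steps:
Add(Add(-13896, Function('s')(Pow(Add(Add(-5, 5), 5), 2), -85)), 552) = Add(Add(-13896, Pow(Add(Add(-5, 5), 5), 2)), 552) = Add(Add(-13896, Pow(Add(0, 5), 2)), 552) = Add(Add(-13896, Pow(5, 2)), 552) = Add(Add(-13896, 25), 552) = Add(-13871, 552) = -13319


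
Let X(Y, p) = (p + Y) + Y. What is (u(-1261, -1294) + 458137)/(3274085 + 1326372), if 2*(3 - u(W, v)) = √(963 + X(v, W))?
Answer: 458140/4600457 - I*√2886/9200914 ≈ 0.099586 - 5.8387e-6*I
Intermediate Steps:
X(Y, p) = p + 2*Y (X(Y, p) = (Y + p) + Y = p + 2*Y)
u(W, v) = 3 - √(963 + W + 2*v)/2 (u(W, v) = 3 - √(963 + (W + 2*v))/2 = 3 - √(963 + W + 2*v)/2)
(u(-1261, -1294) + 458137)/(3274085 + 1326372) = ((3 - √(963 - 1261 + 2*(-1294))/2) + 458137)/(3274085 + 1326372) = ((3 - √(963 - 1261 - 2588)/2) + 458137)/4600457 = ((3 - I*√2886/2) + 458137)*(1/4600457) = (458140 - I*√2886/2)*(1/4600457) = 458140/4600457 - I*√2886/9200914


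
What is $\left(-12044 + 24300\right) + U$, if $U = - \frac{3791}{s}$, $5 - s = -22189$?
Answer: $\frac{272005873}{22194} \approx 12256.0$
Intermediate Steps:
$s = 22194$ ($s = 5 - -22189 = 5 + 22189 = 22194$)
$U = - \frac{3791}{22194} \approx -0.17081$
$\left(-12044 + 24300\right) + U = \left(-12044 + 24300\right) - \frac{3791}{22194} = 12256 - \frac{3791}{22194} = \frac{272005873}{22194}$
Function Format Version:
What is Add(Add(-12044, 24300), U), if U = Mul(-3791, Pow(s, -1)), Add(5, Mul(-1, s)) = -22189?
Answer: Rational(272005873, 22194) ≈ 12256.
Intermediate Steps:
s = 22194 (s = Add(5, Mul(-1, -22189)) = Add(5, 22189) = 22194)
U = Rational(-3791, 22194) (U = Mul(-3791, Pow(22194, -1)) = Mul(-3791, Rational(1, 22194)) = Rational(-3791, 22194) ≈ -0.17081)
Add(Add(-12044, 24300), U) = Add(Add(-12044, 24300), Rational(-3791, 22194)) = Add(12256, Rational(-3791, 22194)) = Rational(272005873, 22194)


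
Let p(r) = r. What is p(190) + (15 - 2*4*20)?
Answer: 45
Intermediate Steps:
p(190) + (15 - 2*4*20) = 190 + (15 - 2*4*20) = 190 + (15 - 8*20) = 190 + (15 - 160) = 190 - 145 = 45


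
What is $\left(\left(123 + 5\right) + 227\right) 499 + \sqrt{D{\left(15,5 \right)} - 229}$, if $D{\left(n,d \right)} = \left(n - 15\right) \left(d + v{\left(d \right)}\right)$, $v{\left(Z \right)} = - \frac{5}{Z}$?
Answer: $177145 + i \sqrt{229} \approx 1.7715 \cdot 10^{5} + 15.133 i$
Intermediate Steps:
$D{\left(n,d \right)} = \left(-15 + n\right) \left(d - \frac{5}{d}\right)$ ($D{\left(n,d \right)} = \left(n - 15\right) \left(d - \frac{5}{d}\right) = \left(-15 + n\right) \left(d - \frac{5}{d}\right)$)
$\left(\left(123 + 5\right) + 227\right) 499 + \sqrt{D{\left(15,5 \right)} - 229} = \left(\left(123 + 5\right) + 227\right) 499 + \sqrt{\frac{75 - 75 + 5^{2} \left(-15 + 15\right)}{5} - 229} = \left(128 + 227\right) 499 + \sqrt{\frac{75 - 75 + 25 \cdot 0}{5} - 229} = 355 \cdot 499 + \sqrt{\frac{75 - 75 + 0}{5} - 229} = 177145 + \sqrt{\frac{1}{5} \cdot 0 - 229} = 177145 + \sqrt{0 - 229} = 177145 + \sqrt{-229} = 177145 + i \sqrt{229}$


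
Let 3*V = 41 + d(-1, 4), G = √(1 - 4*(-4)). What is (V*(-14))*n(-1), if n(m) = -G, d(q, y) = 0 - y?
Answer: 518*√17/3 ≈ 711.92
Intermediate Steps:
d(q, y) = -y
G = √17 (G = √(1 + 16) = √17 ≈ 4.1231)
V = 37/3 (V = (41 - 1*4)/3 = (41 - 4)/3 = (⅓)*37 = 37/3 ≈ 12.333)
n(m) = -√17
(V*(-14))*n(-1) = ((37/3)*(-14))*(-√17) = -(-518)*√17/3 = 518*√17/3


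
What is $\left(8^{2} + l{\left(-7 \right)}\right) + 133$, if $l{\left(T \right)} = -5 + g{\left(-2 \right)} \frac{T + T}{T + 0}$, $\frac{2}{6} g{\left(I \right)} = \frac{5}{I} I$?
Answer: $222$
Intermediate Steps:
$g{\left(I \right)} = 15$ ($g{\left(I \right)} = 3 \frac{5}{I} I = 3 \cdot 5 = 15$)
$l{\left(T \right)} = 25$ ($l{\left(T \right)} = -5 + 15 \frac{T + T}{T + 0} = -5 + 15 \frac{2 T}{T} = -5 + 15 \cdot 2 = -5 + 30 = 25$)
$\left(8^{2} + l{\left(-7 \right)}\right) + 133 = \left(8^{2} + 25\right) + 133 = \left(64 + 25\right) + 133 = 89 + 133 = 222$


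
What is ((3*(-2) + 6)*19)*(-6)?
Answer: 0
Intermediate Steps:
((3*(-2) + 6)*19)*(-6) = ((-6 + 6)*19)*(-6) = (0*19)*(-6) = 0*(-6) = 0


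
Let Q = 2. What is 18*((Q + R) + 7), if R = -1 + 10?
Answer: 324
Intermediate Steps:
R = 9
18*((Q + R) + 7) = 18*((2 + 9) + 7) = 18*(11 + 7) = 18*18 = 324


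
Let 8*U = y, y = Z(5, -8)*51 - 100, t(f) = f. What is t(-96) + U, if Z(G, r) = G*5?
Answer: 407/8 ≈ 50.875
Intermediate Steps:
Z(G, r) = 5*G
y = 1175 (y = (5*5)*51 - 100 = 25*51 - 100 = 1275 - 100 = 1175)
U = 1175/8 (U = (⅛)*1175 = 1175/8 ≈ 146.88)
t(-96) + U = -96 + 1175/8 = 407/8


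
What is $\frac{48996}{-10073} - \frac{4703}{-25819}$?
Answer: $- \frac{1217654405}{260074787} \approx -4.6819$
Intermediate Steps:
$\frac{48996}{-10073} - \frac{4703}{-25819} = 48996 \left(- \frac{1}{10073}\right) - - \frac{4703}{25819} = - \frac{48996}{10073} + \frac{4703}{25819} = - \frac{1217654405}{260074787}$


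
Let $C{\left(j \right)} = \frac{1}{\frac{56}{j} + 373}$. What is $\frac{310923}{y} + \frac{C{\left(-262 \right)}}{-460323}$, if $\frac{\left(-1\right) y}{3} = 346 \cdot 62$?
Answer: $- \frac{2329836593470117}{482238250719660} \approx -4.8313$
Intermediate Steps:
$y = -64356$ ($y = - 3 \cdot 346 \cdot 62 = \left(-3\right) 21452 = -64356$)
$C{\left(j \right)} = \frac{1}{373 + \frac{56}{j}}$
$\frac{310923}{y} + \frac{C{\left(-262 \right)}}{-460323} = \frac{310923}{-64356} + \frac{\left(-262\right) \frac{1}{56 + 373 \left(-262\right)}}{-460323} = 310923 \left(- \frac{1}{64356}\right) + - \frac{262}{56 - 97726} \left(- \frac{1}{460323}\right) = - \frac{103641}{21452} + - \frac{262}{-97670} \left(- \frac{1}{460323}\right) = - \frac{103641}{21452} + \left(-262\right) \left(- \frac{1}{97670}\right) \left(- \frac{1}{460323}\right) = - \frac{103641}{21452} + \frac{131}{48835} \left(- \frac{1}{460323}\right) = - \frac{103641}{21452} - \frac{131}{22479873705} = - \frac{2329836593470117}{482238250719660}$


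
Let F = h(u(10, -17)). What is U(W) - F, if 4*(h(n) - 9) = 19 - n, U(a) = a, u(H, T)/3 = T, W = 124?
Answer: 195/2 ≈ 97.500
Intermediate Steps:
u(H, T) = 3*T
h(n) = 55/4 - n/4 (h(n) = 9 + (19 - n)/4 = 9 + (19/4 - n/4) = 55/4 - n/4)
F = 53/2 (F = 55/4 - 3*(-17)/4 = 55/4 - 1/4*(-51) = 55/4 + 51/4 = 53/2 ≈ 26.500)
U(W) - F = 124 - 1*53/2 = 124 - 53/2 = 195/2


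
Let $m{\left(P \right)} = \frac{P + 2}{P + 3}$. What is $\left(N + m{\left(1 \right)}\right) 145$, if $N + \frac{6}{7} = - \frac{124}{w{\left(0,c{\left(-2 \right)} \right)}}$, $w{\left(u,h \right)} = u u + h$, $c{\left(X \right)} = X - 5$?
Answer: $\frac{71485}{28} \approx 2553.0$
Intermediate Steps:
$c{\left(X \right)} = -5 + X$ ($c{\left(X \right)} = X - 5 = -5 + X$)
$m{\left(P \right)} = \frac{2 + P}{3 + P}$
$w{\left(u,h \right)} = h + u^{2}$ ($w{\left(u,h \right)} = u^{2} + h = h + u^{2}$)
$N = \frac{118}{7}$ ($N = - \frac{6}{7} - \frac{124}{\left(-5 - 2\right) + 0^{2}} = - \frac{6}{7} - \frac{124}{-7 + 0} = - \frac{6}{7} - \frac{124}{-7} = - \frac{6}{7} - - \frac{124}{7} = - \frac{6}{7} + \frac{124}{7} = \frac{118}{7} \approx 16.857$)
$\left(N + m{\left(1 \right)}\right) 145 = \left(\frac{118}{7} + \frac{2 + 1}{3 + 1}\right) 145 = \left(\frac{118}{7} + \frac{1}{4} \cdot 3\right) 145 = \left(\frac{118}{7} + \frac{3}{4}\right) 145 = \frac{493}{28} \cdot 145 = \frac{71485}{28}$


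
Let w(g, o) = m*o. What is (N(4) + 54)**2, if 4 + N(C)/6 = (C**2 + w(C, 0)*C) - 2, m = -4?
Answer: 12996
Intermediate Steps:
w(g, o) = -4*o
N(C) = -36 + 6*C**2 (N(C) = -24 + 6*((C**2 + (-4*0)*C) - 2) = -24 + 6*((C**2 + 0*C) - 2) = -24 + 6*((C**2 + 0) - 2) = -24 + 6*(C**2 - 2) = -24 + 6*(-2 + C**2) = -24 + (-12 + 6*C**2) = -36 + 6*C**2)
(N(4) + 54)**2 = ((-36 + 6*4**2) + 54)**2 = ((-36 + 6*16) + 54)**2 = ((-36 + 96) + 54)**2 = (60 + 54)**2 = 114**2 = 12996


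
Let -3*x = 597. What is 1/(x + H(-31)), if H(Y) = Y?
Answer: -1/230 ≈ -0.0043478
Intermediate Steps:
x = -199 (x = -1/3*597 = -199)
1/(x + H(-31)) = 1/(-199 - 31) = 1/(-230) = -1/230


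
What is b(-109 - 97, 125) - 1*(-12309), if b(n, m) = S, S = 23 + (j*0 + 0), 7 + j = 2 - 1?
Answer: 12332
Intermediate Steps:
j = -6 (j = -7 + (2 - 1) = -7 + 1 = -6)
S = 23 (S = 23 + (-6*0 + 0) = 23 + (0 + 0) = 23 + 0 = 23)
b(n, m) = 23
b(-109 - 97, 125) - 1*(-12309) = 23 - 1*(-12309) = 23 + 12309 = 12332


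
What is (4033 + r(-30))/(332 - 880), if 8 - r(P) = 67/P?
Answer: -121297/16440 ≈ -7.3782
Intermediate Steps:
r(P) = 8 - 67/P
(4033 + r(-30))/(332 - 880) = (4033 + (8 - 67/(-30)))/(332 - 880) = (4033 + (8 - 67*(-1/30)))/(-548) = (4033 + (8 + 67/30))*(-1/548) = (4033 + 307/30)*(-1/548) = (121297/30)*(-1/548) = -121297/16440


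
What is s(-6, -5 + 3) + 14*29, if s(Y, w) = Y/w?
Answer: 409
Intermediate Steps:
s(-6, -5 + 3) + 14*29 = -6/(-5 + 3) + 14*29 = -6/(-2) + 406 = -6*(-1/2) + 406 = 3 + 406 = 409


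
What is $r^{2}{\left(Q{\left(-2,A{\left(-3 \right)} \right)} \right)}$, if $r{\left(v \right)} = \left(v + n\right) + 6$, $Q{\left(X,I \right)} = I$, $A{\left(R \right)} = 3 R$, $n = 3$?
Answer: $0$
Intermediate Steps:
$r{\left(v \right)} = 9 + v$ ($r{\left(v \right)} = \left(v + 3\right) + 6 = \left(3 + v\right) + 6 = 9 + v$)
$r^{2}{\left(Q{\left(-2,A{\left(-3 \right)} \right)} \right)} = \left(9 + 3 \left(-3\right)\right)^{2} = \left(9 - 9\right)^{2} = 0^{2} = 0$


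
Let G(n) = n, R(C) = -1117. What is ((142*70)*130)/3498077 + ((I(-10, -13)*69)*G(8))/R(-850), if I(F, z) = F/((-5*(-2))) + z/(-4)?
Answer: -2901224234/3907352009 ≈ -0.74250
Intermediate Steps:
I(F, z) = -z/4 + F/10 (I(F, z) = F/10 + z*(-¼) = F*(⅒) - z/4 = F/10 - z/4 = -z/4 + F/10)
((142*70)*130)/3498077 + ((I(-10, -13)*69)*G(8))/R(-850) = ((142*70)*130)/3498077 + (((-¼*(-13) + (⅒)*(-10))*69)*8)/(-1117) = (9940*130)*(1/3498077) + (((13/4 - 1)*69)*8)*(-1/1117) = 1292200*(1/3498077) + (((9/4)*69)*8)*(-1/1117) = 1292200/3498077 + ((621/4)*8)*(-1/1117) = 1292200/3498077 + 1242*(-1/1117) = 1292200/3498077 - 1242/1117 = -2901224234/3907352009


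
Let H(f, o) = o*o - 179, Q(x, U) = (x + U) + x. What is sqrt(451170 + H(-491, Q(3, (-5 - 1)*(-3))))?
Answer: sqrt(451567) ≈ 671.99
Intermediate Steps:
Q(x, U) = U + 2*x (Q(x, U) = (U + x) + x = U + 2*x)
H(f, o) = -179 + o**2 (H(f, o) = o**2 - 179 = -179 + o**2)
sqrt(451170 + H(-491, Q(3, (-5 - 1)*(-3)))) = sqrt(451170 + (-179 + ((-5 - 1)*(-3) + 2*3)**2)) = sqrt(451170 + (-179 + (-6*(-3) + 6)**2)) = sqrt(451170 + (-179 + (18 + 6)**2)) = sqrt(451170 + (-179 + 24**2)) = sqrt(451170 + (-179 + 576)) = sqrt(451170 + 397) = sqrt(451567)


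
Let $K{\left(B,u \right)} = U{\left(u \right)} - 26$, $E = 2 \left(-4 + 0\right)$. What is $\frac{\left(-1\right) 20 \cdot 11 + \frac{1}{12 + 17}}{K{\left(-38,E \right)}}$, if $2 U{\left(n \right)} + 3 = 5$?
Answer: $\frac{6379}{725} \approx 8.7986$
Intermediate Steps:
$U{\left(n \right)} = 1$ ($U{\left(n \right)} = - \frac{3}{2} + \frac{1}{2} \cdot 5 = - \frac{3}{2} + \frac{5}{2} = 1$)
$E = -8$ ($E = 2 \left(-4\right) = -8$)
$K{\left(B,u \right)} = -25$ ($K{\left(B,u \right)} = 1 - 26 = -25$)
$\frac{\left(-1\right) 20 \cdot 11 + \frac{1}{12 + 17}}{K{\left(-38,E \right)}} = \frac{\left(-1\right) 20 \cdot 11 + \frac{1}{12 + 17}}{-25} = \left(\left(-20\right) 11 + \frac{1}{29}\right) \left(- \frac{1}{25}\right) = \left(-220 + \frac{1}{29}\right) \left(- \frac{1}{25}\right) = \left(- \frac{6379}{29}\right) \left(- \frac{1}{25}\right) = \frac{6379}{725}$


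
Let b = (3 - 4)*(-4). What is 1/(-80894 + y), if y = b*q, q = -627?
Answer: -1/83402 ≈ -1.1990e-5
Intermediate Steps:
b = 4 (b = -1*(-4) = 4)
y = -2508 (y = 4*(-627) = -2508)
1/(-80894 + y) = 1/(-80894 - 2508) = 1/(-83402) = -1/83402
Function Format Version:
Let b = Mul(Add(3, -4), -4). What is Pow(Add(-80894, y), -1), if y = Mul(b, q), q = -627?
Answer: Rational(-1, 83402) ≈ -1.1990e-5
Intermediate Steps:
b = 4 (b = Mul(-1, -4) = 4)
y = -2508 (y = Mul(4, -627) = -2508)
Pow(Add(-80894, y), -1) = Pow(Add(-80894, -2508), -1) = Pow(-83402, -1) = Rational(-1, 83402)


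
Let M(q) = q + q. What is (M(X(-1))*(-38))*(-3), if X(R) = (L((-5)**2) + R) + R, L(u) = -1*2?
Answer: -912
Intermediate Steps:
L(u) = -2
X(R) = -2 + 2*R (X(R) = (-2 + R) + R = -2 + 2*R)
M(q) = 2*q
(M(X(-1))*(-38))*(-3) = ((2*(-2 + 2*(-1)))*(-38))*(-3) = ((2*(-2 - 2))*(-38))*(-3) = ((2*(-4))*(-38))*(-3) = -8*(-38)*(-3) = 304*(-3) = -912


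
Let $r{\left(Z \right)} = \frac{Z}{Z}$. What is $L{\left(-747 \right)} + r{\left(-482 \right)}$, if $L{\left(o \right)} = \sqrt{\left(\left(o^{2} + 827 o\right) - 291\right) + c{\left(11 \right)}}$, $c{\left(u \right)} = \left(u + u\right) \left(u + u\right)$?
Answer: $1 + i \sqrt{59567} \approx 1.0 + 244.06 i$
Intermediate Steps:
$c{\left(u \right)} = 4 u^{2}$ ($c{\left(u \right)} = 2 u 2 u = 4 u^{2}$)
$r{\left(Z \right)} = 1$
$L{\left(o \right)} = \sqrt{193 + o^{2} + 827 o}$ ($L{\left(o \right)} = \sqrt{\left(\left(o^{2} + 827 o\right) - 291\right) + 4 \cdot 11^{2}} = \sqrt{\left(-291 + o^{2} + 827 o\right) + 4 \cdot 121} = \sqrt{\left(-291 + o^{2} + 827 o\right) + 484} = \sqrt{193 + o^{2} + 827 o}$)
$L{\left(-747 \right)} + r{\left(-482 \right)} = \sqrt{193 + \left(-747\right)^{2} + 827 \left(-747\right)} + 1 = \sqrt{193 + 558009 - 617769} + 1 = \sqrt{-59567} + 1 = i \sqrt{59567} + 1 = 1 + i \sqrt{59567}$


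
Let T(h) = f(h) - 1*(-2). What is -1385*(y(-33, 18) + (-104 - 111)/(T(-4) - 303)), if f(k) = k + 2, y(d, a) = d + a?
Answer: 5997050/303 ≈ 19792.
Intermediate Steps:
y(d, a) = a + d
f(k) = 2 + k
T(h) = 4 + h (T(h) = (2 + h) - 1*(-2) = (2 + h) + 2 = 4 + h)
-1385*(y(-33, 18) + (-104 - 111)/(T(-4) - 303)) = -1385*((18 - 33) + (-104 - 111)/((4 - 4) - 303)) = -1385*(-15 - 215/(0 - 303)) = -1385*(-15 - 215/(-303)) = -1385*(-15 - 215*(-1/303)) = -1385*(-15 + 215/303) = -1385*(-4330/303) = 5997050/303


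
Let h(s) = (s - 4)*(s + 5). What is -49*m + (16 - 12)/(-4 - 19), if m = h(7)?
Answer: -40576/23 ≈ -1764.2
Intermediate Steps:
h(s) = (-4 + s)*(5 + s)
m = 36 (m = -20 + 7 + 7² = -20 + 7 + 49 = 36)
-49*m + (16 - 12)/(-4 - 19) = -49*36 + (16 - 12)/(-4 - 19) = -1764 + 4/(-23) = -1764 + 4*(-1/23) = -1764 - 4/23 = -40576/23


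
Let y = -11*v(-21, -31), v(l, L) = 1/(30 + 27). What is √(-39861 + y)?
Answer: 2*I*√32377254/57 ≈ 199.65*I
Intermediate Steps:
v(l, L) = 1/57
y = -11/57 (y = -11*1/57 = -11/57 ≈ -0.19298)
√(-39861 + y) = √(-39861 - 11/57) = √(-2272088/57) = 2*I*√32377254/57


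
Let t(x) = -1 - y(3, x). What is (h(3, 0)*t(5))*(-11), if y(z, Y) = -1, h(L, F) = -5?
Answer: 0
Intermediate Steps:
t(x) = 0 (t(x) = -1 - 1*(-1) = -1 + 1 = 0)
(h(3, 0)*t(5))*(-11) = -5*0*(-11) = 0*(-11) = 0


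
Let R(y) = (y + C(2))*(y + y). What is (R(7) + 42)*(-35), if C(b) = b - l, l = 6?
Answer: -2940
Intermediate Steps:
C(b) = -6 + b (C(b) = b - 1*6 = b - 6 = -6 + b)
R(y) = 2*y*(-4 + y) (R(y) = (y + (-6 + 2))*(y + y) = (y - 4)*(2*y) = (-4 + y)*(2*y) = 2*y*(-4 + y))
(R(7) + 42)*(-35) = (2*7*(-4 + 7) + 42)*(-35) = (2*7*3 + 42)*(-35) = (42 + 42)*(-35) = 84*(-35) = -2940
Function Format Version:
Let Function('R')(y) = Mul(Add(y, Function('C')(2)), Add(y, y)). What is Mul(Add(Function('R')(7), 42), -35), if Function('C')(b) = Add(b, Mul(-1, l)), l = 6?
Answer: -2940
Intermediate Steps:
Function('C')(b) = Add(-6, b) (Function('C')(b) = Add(b, Mul(-1, 6)) = Add(b, -6) = Add(-6, b))
Function('R')(y) = Mul(2, y, Add(-4, y)) (Function('R')(y) = Mul(Add(y, Add(-6, 2)), Add(y, y)) = Mul(Add(y, -4), Mul(2, y)) = Mul(Add(-4, y), Mul(2, y)) = Mul(2, y, Add(-4, y)))
Mul(Add(Function('R')(7), 42), -35) = Mul(Add(Mul(2, 7, Add(-4, 7)), 42), -35) = Mul(Add(Mul(2, 7, 3), 42), -35) = Mul(Add(42, 42), -35) = Mul(84, -35) = -2940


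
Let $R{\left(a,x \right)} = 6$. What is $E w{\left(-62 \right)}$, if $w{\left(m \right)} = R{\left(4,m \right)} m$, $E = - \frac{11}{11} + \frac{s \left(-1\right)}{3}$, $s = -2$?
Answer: $124$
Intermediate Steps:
$E = - \frac{1}{3}$ ($E = - \frac{11}{11} + \frac{\left(-2\right) \left(-1\right)}{3} = \left(-11\right) \frac{1}{11} + 2 \cdot \frac{1}{3} = -1 + \frac{2}{3} = - \frac{1}{3} \approx -0.33333$)
$w{\left(m \right)} = 6 m$
$E w{\left(-62 \right)} = - \frac{6 \left(-62\right)}{3} = \left(- \frac{1}{3}\right) \left(-372\right) = 124$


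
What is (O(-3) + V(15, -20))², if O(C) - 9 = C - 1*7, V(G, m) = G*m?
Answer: 90601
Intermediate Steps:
O(C) = 2 + C (O(C) = 9 + (C - 1*7) = 9 + (C - 7) = 9 + (-7 + C) = 2 + C)
(O(-3) + V(15, -20))² = ((2 - 3) + 15*(-20))² = (-1 - 300)² = (-301)² = 90601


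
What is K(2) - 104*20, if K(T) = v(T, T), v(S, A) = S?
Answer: -2078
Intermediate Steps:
K(T) = T
K(2) - 104*20 = 2 - 104*20 = 2 - 2080 = -2078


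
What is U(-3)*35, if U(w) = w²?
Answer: 315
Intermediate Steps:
U(-3)*35 = (-3)²*35 = 9*35 = 315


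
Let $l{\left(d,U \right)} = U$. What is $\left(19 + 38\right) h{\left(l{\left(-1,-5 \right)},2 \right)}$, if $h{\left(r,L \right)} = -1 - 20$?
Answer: $-1197$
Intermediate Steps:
$h{\left(r,L \right)} = -21$ ($h{\left(r,L \right)} = -1 - 20 = -21$)
$\left(19 + 38\right) h{\left(l{\left(-1,-5 \right)},2 \right)} = \left(19 + 38\right) \left(-21\right) = 57 \left(-21\right) = -1197$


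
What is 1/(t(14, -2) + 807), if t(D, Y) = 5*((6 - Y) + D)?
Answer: 1/917 ≈ 0.0010905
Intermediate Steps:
t(D, Y) = 30 - 5*Y + 5*D (t(D, Y) = 5*(6 + D - Y) = 30 - 5*Y + 5*D)
1/(t(14, -2) + 807) = 1/((30 - 5*(-2) + 5*14) + 807) = 1/((30 + 10 + 70) + 807) = 1/(110 + 807) = 1/917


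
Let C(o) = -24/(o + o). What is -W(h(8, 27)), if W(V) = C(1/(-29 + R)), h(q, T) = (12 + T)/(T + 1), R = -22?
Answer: -612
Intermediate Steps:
h(q, T) = (12 + T)/(1 + T)
C(o) = -12/o (C(o) = -24*1/(2*o) = -12/o)
W(V) = 612 (W(V) = -12/(1/(-29 - 22)) = -12/(1/(-51)) = -12/(-1/51) = -12*(-51) = 612)
-W(h(8, 27)) = -1*612 = -612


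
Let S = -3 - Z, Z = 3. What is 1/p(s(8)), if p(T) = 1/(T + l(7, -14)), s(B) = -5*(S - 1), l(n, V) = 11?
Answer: 46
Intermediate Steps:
S = -6 (S = -3 - 1*3 = -3 - 3 = -6)
s(B) = 35 (s(B) = -5*(-6 - 1) = -5*(-7) = 35)
p(T) = 1/(11 + T) (p(T) = 1/(T + 11) = 1/(11 + T))
1/p(s(8)) = 1/(1/(11 + 35)) = 1/(1/46) = 46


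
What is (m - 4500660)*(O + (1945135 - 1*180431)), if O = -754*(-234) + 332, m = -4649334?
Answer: -17764457151168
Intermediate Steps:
O = 176768 (O = 176436 + 332 = 176768)
(m - 4500660)*(O + (1945135 - 1*180431)) = (-4649334 - 4500660)*(176768 + (1945135 - 1*180431)) = -9149994*(176768 + (1945135 - 180431)) = -9149994*(176768 + 1764704) = -9149994*1941472 = -17764457151168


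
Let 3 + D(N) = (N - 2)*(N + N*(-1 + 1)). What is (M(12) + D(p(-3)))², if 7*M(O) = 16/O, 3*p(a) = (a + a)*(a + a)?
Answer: 6056521/441 ≈ 13734.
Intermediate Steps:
p(a) = 4*a²/3 (p(a) = ((a + a)*(a + a))/3 = ((2*a)*(2*a))/3 = (4*a²)/3 = 4*a²/3)
M(O) = 16/(7*O) (M(O) = (16/O)/7 = 16/(7*O))
D(N) = -3 + N*(-2 + N) (D(N) = -3 + (N - 2)*(N + N*(-1 + 1)) = -3 + (-2 + N)*(N + N*0) = -3 + (-2 + N)*(N + 0) = -3 + (-2 + N)*N = -3 + N*(-2 + N))
(M(12) + D(p(-3)))² = ((16/7)/12 + (-3 + ((4/3)*(-3)²)² - 8*(-3)²/3))² = ((16/7)*(1/12) + (-3 + ((4/3)*9)² - 8*9/3))² = (4/21 + (-3 + 12² - 2*12))² = (4/21 + (-3 + 144 - 24))² = (4/21 + 117)² = (2461/21)² = 6056521/441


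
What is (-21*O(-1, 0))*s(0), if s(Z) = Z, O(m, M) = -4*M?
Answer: 0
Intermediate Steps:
(-21*O(-1, 0))*s(0) = -(-84)*0*0 = -21*0*0 = 0*0 = 0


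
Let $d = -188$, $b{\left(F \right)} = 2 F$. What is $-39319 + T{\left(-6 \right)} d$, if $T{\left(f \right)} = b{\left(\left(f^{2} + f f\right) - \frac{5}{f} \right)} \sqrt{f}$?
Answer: $-39319 - \frac{82156 i \sqrt{6}}{3} \approx -39319.0 - 67080.0 i$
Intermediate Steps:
$T{\left(f \right)} = \sqrt{f} \left(- \frac{10}{f} + 4 f^{2}\right)$ ($T{\left(f \right)} = 2 \left(\left(f^{2} + f f\right) - \frac{5}{f}\right) \sqrt{f} = 2 \left(\left(f^{2} + f^{2}\right) - \frac{5}{f}\right) \sqrt{f} = 2 \left(2 f^{2} - \frac{5}{f}\right) \sqrt{f} = 2 \left(- \frac{5}{f} + 2 f^{2}\right) \sqrt{f} = \left(- \frac{10}{f} + 4 f^{2}\right) \sqrt{f} = \sqrt{f} \left(- \frac{10}{f} + 4 f^{2}\right)$)
$-39319 + T{\left(-6 \right)} d = -39319 + \frac{2 \left(-5 + 2 \left(-6\right)^{3}\right)}{i \sqrt{6}} \left(-188\right) = -39319 + 2 \left(- \frac{i \sqrt{6}}{6}\right) \left(-5 + 2 \left(-216\right)\right) \left(-188\right) = -39319 + 2 \left(- \frac{i \sqrt{6}}{6}\right) \left(-5 - 432\right) \left(-188\right) = -39319 + 2 \left(- \frac{i \sqrt{6}}{6}\right) \left(-437\right) \left(-188\right) = -39319 + \frac{437 i \sqrt{6}}{3} \left(-188\right) = -39319 - \frac{82156 i \sqrt{6}}{3}$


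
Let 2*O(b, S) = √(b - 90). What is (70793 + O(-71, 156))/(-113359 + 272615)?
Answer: 70793/159256 + I*√161/318512 ≈ 0.44452 + 3.9837e-5*I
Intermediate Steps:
O(b, S) = √(-90 + b)/2 (O(b, S) = √(b - 90)/2 = √(-90 + b)/2)
(70793 + O(-71, 156))/(-113359 + 272615) = (70793 + √(-90 - 71)/2)/(-113359 + 272615) = (70793 + √(-161)/2)/159256 = (70793 + (I*√161)/2)*(1/159256) = (70793 + I*√161/2)*(1/159256) = 70793/159256 + I*√161/318512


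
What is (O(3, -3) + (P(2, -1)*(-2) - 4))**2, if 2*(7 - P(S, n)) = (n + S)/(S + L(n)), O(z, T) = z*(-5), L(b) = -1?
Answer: 1024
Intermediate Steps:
O(z, T) = -5*z
P(S, n) = 7 - (S + n)/(2*(-1 + S)) (P(S, n) = 7 - (n + S)/(2*(S - 1)) = 7 - (S + n)/(2*(-1 + S)))
(O(3, -3) + (P(2, -1)*(-2) - 4))**2 = (-5*3 + (((-14 - 1*(-1) + 13*2)/(2*(-1 + 2)))*(-2) - 4))**2 = (-15 + (((1/2)*(-14 + 1 + 26)/1)*(-2) - 4))**2 = (-15 + (((1/2)*1*13)*(-2) - 4))**2 = (-15 + ((13/2)*(-2) - 4))**2 = (-15 + (-13 - 4))**2 = (-15 - 17)**2 = (-32)**2 = 1024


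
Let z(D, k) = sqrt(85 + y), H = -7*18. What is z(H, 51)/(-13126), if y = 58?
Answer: -sqrt(143)/13126 ≈ -0.00091104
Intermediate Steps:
H = -126
z(D, k) = sqrt(143) (z(D, k) = sqrt(85 + 58) = sqrt(143))
z(H, 51)/(-13126) = sqrt(143)/(-13126) = sqrt(143)*(-1/13126) = -sqrt(143)/13126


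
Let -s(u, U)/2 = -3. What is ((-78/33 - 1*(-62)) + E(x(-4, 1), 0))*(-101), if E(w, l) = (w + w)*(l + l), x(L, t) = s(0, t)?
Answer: -66256/11 ≈ -6023.3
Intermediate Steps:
s(u, U) = 6 (s(u, U) = -2*(-3) = 6)
x(L, t) = 6
E(w, l) = 4*l*w (E(w, l) = (2*w)*(2*l) = 4*l*w)
((-78/33 - 1*(-62)) + E(x(-4, 1), 0))*(-101) = ((-78/33 - 1*(-62)) + 4*0*6)*(-101) = ((-78*1/33 + 62) + 0)*(-101) = ((-26/11 + 62) + 0)*(-101) = (656/11 + 0)*(-101) = (656/11)*(-101) = -66256/11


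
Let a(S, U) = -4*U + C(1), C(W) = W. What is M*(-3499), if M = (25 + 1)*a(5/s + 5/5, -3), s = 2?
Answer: -1182662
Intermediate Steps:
a(S, U) = 1 - 4*U (a(S, U) = -4*U + 1 = 1 - 4*U)
M = 338 (M = (25 + 1)*(1 - 4*(-3)) = 26*(1 + 12) = 26*13 = 338)
M*(-3499) = 338*(-3499) = -1182662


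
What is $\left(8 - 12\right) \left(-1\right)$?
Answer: $4$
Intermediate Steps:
$\left(8 - 12\right) \left(-1\right) = \left(-4\right) \left(-1\right) = 4$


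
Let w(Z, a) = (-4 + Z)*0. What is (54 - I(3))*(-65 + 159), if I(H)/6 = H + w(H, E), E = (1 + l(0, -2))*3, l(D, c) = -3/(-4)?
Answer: 3384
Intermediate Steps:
l(D, c) = 3/4 (l(D, c) = -3*(-1/4) = 3/4)
E = 21/4 (E = (1 + 3/4)*3 = (7/4)*3 = 21/4 ≈ 5.2500)
w(Z, a) = 0
I(H) = 6*H (I(H) = 6*(H + 0) = 6*H)
(54 - I(3))*(-65 + 159) = (54 - 6*3)*(-65 + 159) = (54 - 1*18)*94 = (54 - 18)*94 = 36*94 = 3384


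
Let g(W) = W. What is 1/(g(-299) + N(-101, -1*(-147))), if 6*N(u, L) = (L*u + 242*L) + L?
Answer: 1/3180 ≈ 0.00031447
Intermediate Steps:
N(u, L) = 81*L/2 + L*u/6 (N(u, L) = ((L*u + 242*L) + L)/6 = ((242*L + L*u) + L)/6 = (243*L + L*u)/6 = 81*L/2 + L*u/6)
1/(g(-299) + N(-101, -1*(-147))) = 1/(-299 + (-1*(-147))*(243 - 101)/6) = 1/(-299 + (⅙)*147*142) = 1/(-299 + 3479) = 1/3180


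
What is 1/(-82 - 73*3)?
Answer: -1/301 ≈ -0.0033223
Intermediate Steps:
1/(-82 - 73*3) = 1/(-82 - 219) = 1/(-301) = -1/301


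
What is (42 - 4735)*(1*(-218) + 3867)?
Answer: -17124757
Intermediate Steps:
(42 - 4735)*(1*(-218) + 3867) = -4693*(-218 + 3867) = -4693*3649 = -17124757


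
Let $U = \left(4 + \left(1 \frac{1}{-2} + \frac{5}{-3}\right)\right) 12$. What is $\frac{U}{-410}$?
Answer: $- \frac{11}{205} \approx -0.053659$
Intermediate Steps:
$U = 22$ ($U = \left(4 + \left(1 \left(- \frac{1}{2}\right) + 5 \left(- \frac{1}{3}\right)\right)\right) 12 = \left(4 - \frac{13}{6}\right) 12 = \frac{11}{6} \cdot 12 = 22$)
$\frac{U}{-410} = \frac{22}{-410} = 22 \left(- \frac{1}{410}\right) = - \frac{11}{205}$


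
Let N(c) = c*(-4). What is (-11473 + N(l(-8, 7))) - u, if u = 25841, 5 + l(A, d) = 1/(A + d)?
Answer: -37290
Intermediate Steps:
l(A, d) = -5 + 1/(A + d)
N(c) = -4*c
(-11473 + N(l(-8, 7))) - u = (-11473 - 4*(1 - 5*(-8) - 5*7)/(-8 + 7)) - 1*25841 = (-11473 - 4*(1 + 40 - 35)/(-1)) - 25841 = (-11473 - (-4)*6) - 25841 = (-11473 - 4*(-6)) - 25841 = (-11473 + 24) - 25841 = -11449 - 25841 = -37290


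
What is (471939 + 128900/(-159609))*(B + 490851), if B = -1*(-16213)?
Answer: 38194891393465864/159609 ≈ 2.3930e+11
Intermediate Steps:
B = 16213
(471939 + 128900/(-159609))*(B + 490851) = (471939 + 128900/(-159609))*(16213 + 490851) = (471939 + 128900*(-1/159609))*507064 = (471939 - 128900/159609)*507064 = (75325582951/159609)*507064 = 38194891393465864/159609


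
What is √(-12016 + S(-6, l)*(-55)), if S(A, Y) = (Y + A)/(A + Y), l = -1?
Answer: I*√12071 ≈ 109.87*I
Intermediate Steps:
S(A, Y) = 1 (S(A, Y) = (A + Y)/(A + Y) = 1)
√(-12016 + S(-6, l)*(-55)) = √(-12016 + 1*(-55)) = √(-12016 - 55) = √(-12071) = I*√12071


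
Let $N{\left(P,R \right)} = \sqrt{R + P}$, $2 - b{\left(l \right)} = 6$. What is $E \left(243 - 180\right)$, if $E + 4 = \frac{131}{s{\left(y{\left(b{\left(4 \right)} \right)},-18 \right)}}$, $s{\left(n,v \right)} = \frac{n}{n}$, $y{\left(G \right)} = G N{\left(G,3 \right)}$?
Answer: $8001$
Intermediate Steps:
$b{\left(l \right)} = -4$ ($b{\left(l \right)} = 2 - 6 = -4$)
$N{\left(P,R \right)} = \sqrt{P + R}$
$y{\left(G \right)} = G \sqrt{3 + G}$ ($y{\left(G \right)} = G \sqrt{G + 3} = G \sqrt{3 + G}$)
$s{\left(n,v \right)} = 1$
$E = 127$ ($E = -4 + \frac{131}{1} = -4 + 131 \cdot 1 = -4 + 131 = 127$)
$E \left(243 - 180\right) = 127 \left(243 - 180\right) = 127 \cdot 63 = 8001$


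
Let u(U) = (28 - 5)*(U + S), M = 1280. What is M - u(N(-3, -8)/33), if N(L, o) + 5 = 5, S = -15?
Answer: 1625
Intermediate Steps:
N(L, o) = 0 (N(L, o) = -5 + 5 = 0)
u(U) = -345 + 23*U (u(U) = (28 - 5)*(U - 15) = 23*(-15 + U) = -345 + 23*U)
M - u(N(-3, -8)/33) = 1280 - (-345 + 23*(0/33)) = 1280 - (-345 + 23*(0*(1/33))) = 1280 - (-345 + 23*0) = 1280 - (-345 + 0) = 1280 - 1*(-345) = 1280 + 345 = 1625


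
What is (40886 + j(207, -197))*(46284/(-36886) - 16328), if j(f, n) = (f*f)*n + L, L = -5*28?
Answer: 2529900434746122/18443 ≈ 1.3717e+11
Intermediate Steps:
L = -140
j(f, n) = -140 + n*f² (j(f, n) = (f*f)*n - 140 = f²*n - 140 = n*f² - 140 = -140 + n*f²)
(40886 + j(207, -197))*(46284/(-36886) - 16328) = (40886 + (-140 - 197*207²))*(46284/(-36886) - 16328) = (40886 + (-140 - 197*42849))*(46284*(-1/36886) - 16328) = (40886 + (-140 - 8441253))*(-23142/18443 - 16328) = (40886 - 8441393)*(-301160446/18443) = -8400507*(-301160446/18443) = 2529900434746122/18443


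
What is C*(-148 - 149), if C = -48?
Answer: 14256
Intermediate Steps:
C*(-148 - 149) = -48*(-148 - 149) = -48*(-297) = 14256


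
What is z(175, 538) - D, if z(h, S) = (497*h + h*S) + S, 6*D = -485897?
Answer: 1575875/6 ≈ 2.6265e+5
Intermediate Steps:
D = -485897/6 (D = (1/6)*(-485897) = -485897/6 ≈ -80983.)
z(h, S) = S + 497*h + S*h (z(h, S) = (497*h + S*h) + S = S + 497*h + S*h)
z(175, 538) - D = (538 + 497*175 + 538*175) - 1*(-485897/6) = (538 + 86975 + 94150) + 485897/6 = 181663 + 485897/6 = 1575875/6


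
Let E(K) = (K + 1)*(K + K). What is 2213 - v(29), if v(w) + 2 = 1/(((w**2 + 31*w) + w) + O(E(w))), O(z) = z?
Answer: 7772434/3509 ≈ 2215.0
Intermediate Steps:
E(K) = 2*K*(1 + K) (E(K) = (1 + K)*(2*K) = 2*K*(1 + K))
v(w) = -2 + 1/(w**2 + 32*w + 2*w*(1 + w)) (v(w) = -2 + 1/(((w**2 + 31*w) + w) + 2*w*(1 + w)) = -2 + 1/((w**2 + 32*w) + 2*w*(1 + w)) = -2 + 1/(w**2 + 32*w + 2*w*(1 + w)))
2213 - v(29) = 2213 - (1 - 68*29 - 6*29**2)/(29*(34 + 3*29)) = 2213 - (1 - 1972 - 6*841)/(29*(34 + 87)) = 2213 - (1 - 1972 - 5046)/(29*121) = 2213 - (-7017)/(29*121) = 2213 - 1*(-7017/3509) = 2213 + 7017/3509 = 7772434/3509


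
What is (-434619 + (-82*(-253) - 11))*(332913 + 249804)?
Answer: -241177242828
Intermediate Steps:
(-434619 + (-82*(-253) - 11))*(332913 + 249804) = (-434619 + (20746 - 11))*582717 = (-434619 + 20735)*582717 = -413884*582717 = -241177242828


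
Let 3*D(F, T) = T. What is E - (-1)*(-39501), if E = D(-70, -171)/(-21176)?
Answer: -836473119/21176 ≈ -39501.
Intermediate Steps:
D(F, T) = T/3
E = 57/21176 (E = ((⅓)*(-171))/(-21176) = -57*(-1/21176) = 57/21176 ≈ 0.0026917)
E - (-1)*(-39501) = 57/21176 - (-1)*(-39501) = 57/21176 - 1*39501 = 57/21176 - 39501 = -836473119/21176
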